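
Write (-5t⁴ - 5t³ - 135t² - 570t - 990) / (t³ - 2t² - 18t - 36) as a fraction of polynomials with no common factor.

Repeated division with remainder:
  -5t⁴ - 5t³ - 135t² - 570t - 990 = (-5t - 15)(t³ - 2t² - 18t - 36) + (-255t² - 1020t - 1530)
  t³ - 2t² - 18t - 36 = (-(1/255)t + 2/85)(-255t² - 1020t - 1530) + (0)
Last nonzero remainder: -255t² - 1020t - 1530. Dividing through by -255 gives the monic gcd t² + 4t + 6.
Cancel t² + 4t + 6 from numerator and denominator to get the reduced form.

(-5t² + 15t - 165)/(t - 6)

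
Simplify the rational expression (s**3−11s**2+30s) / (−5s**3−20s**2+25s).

Euclidean algorithm in ℚ[s]:
  s**3−11s**2+30s = (−1/5)(−5s**3−20s**2+25s) + (−15s**2+35s)
  −5s**3−20s**2+25s = ((1/3)s+19/9)(−15s**2+35s) + (−(440/9)s)
  −15s**2+35s = ((27/88)s−63/88)(−(440/9)s) + (0)
Last nonzero remainder: −(440/9)s. Dividing through by −440/9 gives the monic gcd s.
Cancel s from numerator and denominator to get the reduced form.

(−s**2+11s−30)/(5s**2+20s−25)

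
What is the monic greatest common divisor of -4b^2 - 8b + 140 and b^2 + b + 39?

1

By polynomial division,
  -4b^2 - 8b + 140 = (-4)(b^2 + b + 39) + (-4b + 296)
  b^2 + b + 39 = (-(1/4)b - 75/4)(-4b + 296) + (5589)
  -4b + 296 = (-(4/5589)b + 296/5589)(5589) + (0)
The last nonzero remainder is the constant 5589, so the polynomials are coprime and gcd = 1.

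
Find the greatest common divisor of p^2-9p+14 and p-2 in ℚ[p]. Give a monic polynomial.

By polynomial division,
  p^2-9p+14 = (p-7)(p-2) + (0)
The last nonzero remainder p-2 is already monic.

p-2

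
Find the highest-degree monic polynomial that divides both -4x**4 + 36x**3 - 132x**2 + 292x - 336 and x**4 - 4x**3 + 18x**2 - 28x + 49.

x**2 - 2x + 7

Euclidean algorithm in ℚ[x]:
  -4x**4 + 36x**3 - 132x**2 + 292x - 336 = (-4)(x**4 - 4x**3 + 18x**2 - 28x + 49) + (20x**3 - 60x**2 + 180x - 140)
  x**4 - 4x**3 + 18x**2 - 28x + 49 = ((1/20)x - 1/20)(20x**3 - 60x**2 + 180x - 140) + (6x**2 - 12x + 42)
  20x**3 - 60x**2 + 180x - 140 = ((10/3)x - 10/3)(6x**2 - 12x + 42) + (0)
Last nonzero remainder: 6x**2 - 12x + 42. Dividing through by 6 gives the monic gcd x**2 - 2x + 7.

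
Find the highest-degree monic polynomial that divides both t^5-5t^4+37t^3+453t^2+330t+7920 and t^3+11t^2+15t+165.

t^2+15

By polynomial division,
  t^5-5t^4+37t^3+453t^2+330t+7920 = (t^2-16t+198)(t^3+11t^2+15t+165) + (-1650t^2-24750)
  t^3+11t^2+15t+165 = (-(1/1650)t-1/150)(-1650t^2-24750) + (0)
Last nonzero remainder: -1650t^2-24750. Dividing through by -1650 gives the monic gcd t^2+15.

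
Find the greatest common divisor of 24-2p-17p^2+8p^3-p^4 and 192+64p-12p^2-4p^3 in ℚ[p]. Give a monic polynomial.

By polynomial division,
  -p^4+8p^3-17p^2-2p+24 = ((1/4)p-11/4)(-4p^3-12p^2+64p+192) + (-66p^2+126p+552)
  -4p^3-12p^2+64p+192 = ((2/33)p+36/121)(-66p^2+126p+552) + (-(840/121)p+3360/121)
  -66p^2+126p+552 = ((1331/140)p+2783/140)(-(840/121)p+3360/121) + (0)
Last nonzero remainder: -(840/121)p+3360/121. Dividing through by -840/121 gives the monic gcd p-4.

-4+p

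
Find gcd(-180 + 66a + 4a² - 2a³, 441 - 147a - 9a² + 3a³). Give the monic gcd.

Apply the Euclidean algorithm:
  -2a³ + 4a² + 66a - 180 = (-2/3)(3a³ - 9a² - 147a + 441) + (-2a² - 32a + 114)
  3a³ - 9a² - 147a + 441 = (-(3/2)a + 57/2)(-2a² - 32a + 114) + (936a - 2808)
  -2a² - 32a + 114 = (-(1/468)a - 19/468)(936a - 2808) + (0)
Last nonzero remainder: 936a - 2808. Dividing through by 936 gives the monic gcd a - 3.

-3 + a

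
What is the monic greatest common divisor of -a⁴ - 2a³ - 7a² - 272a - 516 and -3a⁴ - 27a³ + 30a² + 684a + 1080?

a² + 8a + 12

By polynomial division,
  -a⁴ - 2a³ - 7a² - 272a - 516 = (1/3)(-3a⁴ - 27a³ + 30a² + 684a + 1080) + (7a³ - 17a² - 500a - 876)
  -3a⁴ - 27a³ + 30a² + 684a + 1080 = (-(3/7)a - 240/49)(7a³ - 17a² - 500a - 876) + (-(13110/49)a² - (104880/49)a - 157320/49)
  7a³ - 17a² - 500a - 876 = (-(343/13110)a + 3577/13110)(-(13110/49)a² - (104880/49)a - 157320/49) + (0)
Last nonzero remainder: -(13110/49)a² - (104880/49)a - 157320/49. Dividing through by -13110/49 gives the monic gcd a² + 8a + 12.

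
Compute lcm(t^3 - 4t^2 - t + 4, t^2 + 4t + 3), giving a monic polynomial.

t^4 - t^3 - 13t^2 + t + 12

Euclidean algorithm in ℚ[t]:
  t^3 - 4t^2 - t + 4 = (t - 8)(t^2 + 4t + 3) + (28t + 28)
  t^2 + 4t + 3 = ((1/28)t + 3/28)(28t + 28) + (0)
Last nonzero remainder: 28t + 28. Dividing through by 28 gives the monic gcd t + 1.
Then lcm(f, g) = f·g / gcd(f, g); expanding and making the result monic gives the answer.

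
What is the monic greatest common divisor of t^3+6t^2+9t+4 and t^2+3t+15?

Euclidean algorithm in ℚ[t]:
  t^3+6t^2+9t+4 = (t+3)(t^2+3t+15) + (-15t-41)
  t^2+3t+15 = (-(1/15)t-4/225)(-15t-41) + (3211/225)
  -15t-41 = (-(3375/3211)t-9225/3211)(3211/225) + (0)
The last nonzero remainder is the constant 3211/225, so the polynomials are coprime and gcd = 1.

1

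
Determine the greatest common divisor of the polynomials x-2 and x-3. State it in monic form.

1

Apply the Euclidean algorithm:
  x-2 = (x-3) + (1)
  x-3 = (x-3)(1) + (0)
The last nonzero remainder is the constant 1, so the polynomials are coprime and gcd = 1.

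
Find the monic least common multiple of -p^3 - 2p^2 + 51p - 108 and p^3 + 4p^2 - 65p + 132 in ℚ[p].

p^4 + 13p^3 - 29p^2 - 453p + 1188

By polynomial division,
  -p^3 - 2p^2 + 51p - 108 = (-1)(p^3 + 4p^2 - 65p + 132) + (2p^2 - 14p + 24)
  p^3 + 4p^2 - 65p + 132 = ((1/2)p + 11/2)(2p^2 - 14p + 24) + (0)
Last nonzero remainder: 2p^2 - 14p + 24. Dividing through by 2 gives the monic gcd p^2 - 7p + 12.
Then lcm(f, g) = f·g / gcd(f, g); expanding and making the result monic gives the answer.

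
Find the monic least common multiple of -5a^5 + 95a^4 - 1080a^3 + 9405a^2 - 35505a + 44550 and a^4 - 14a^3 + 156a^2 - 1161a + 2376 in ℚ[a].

a^6 - 27a^5 + 368a^4 - 3609a^3 + 22149a^2 - 65718a + 71280

By polynomial division,
  -5a^5 + 95a^4 - 1080a^3 + 9405a^2 - 35505a + 44550 = (-5a + 25)(a^4 - 14a^3 + 156a^2 - 1161a + 2376) + (50a^3 - 300a^2 + 5400a - 14850)
  a^4 - 14a^3 + 156a^2 - 1161a + 2376 = ((1/50)a - 4/25)(50a^3 - 300a^2 + 5400a - 14850) + (0)
Last nonzero remainder: 50a^3 - 300a^2 + 5400a - 14850. Dividing through by 50 gives the monic gcd a^3 - 6a^2 + 108a - 297.
Then lcm(f, g) = f·g / gcd(f, g); expanding and making the result monic gives the answer.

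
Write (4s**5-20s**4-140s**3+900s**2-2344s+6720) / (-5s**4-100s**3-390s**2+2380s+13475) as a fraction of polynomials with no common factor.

(-4s**3+28s**2-56s+192)/(5s**2+90s+385)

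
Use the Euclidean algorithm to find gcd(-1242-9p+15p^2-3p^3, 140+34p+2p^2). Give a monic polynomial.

Repeated division with remainder:
  -3p^3+15p^2-9p-1242 = (-(3/2)p+33)(2p^2+34p+140) + (-921p-5862)
  2p^2+34p+140 = (-(2/921)p-6530/282747)(-921p-5862) + (435240/94249)
  -921p-5862 = (-(28934443/145080)p-92081273/72540)(435240/94249) + (0)
The last nonzero remainder is the constant 435240/94249, so the polynomials are coprime and gcd = 1.

1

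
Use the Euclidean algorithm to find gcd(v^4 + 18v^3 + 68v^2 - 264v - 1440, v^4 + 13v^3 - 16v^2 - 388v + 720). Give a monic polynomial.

v^2 + 6v - 40

Apply the Euclidean algorithm:
  v^4 + 18v^3 + 68v^2 - 264v - 1440 = (v^4 + 13v^3 - 16v^2 - 388v + 720) + (5v^3 + 84v^2 + 124v - 2160)
  v^4 + 13v^3 - 16v^2 - 388v + 720 = ((1/5)v - 19/25)(5v^3 + 84v^2 + 124v - 2160) + ((576/25)v^2 + (3456/25)v - 4608/5)
  5v^3 + 84v^2 + 124v - 2160 = ((125/576)v + 75/32)((576/25)v^2 + (3456/25)v - 4608/5) + (0)
Last nonzero remainder: (576/25)v^2 + (3456/25)v - 4608/5. Dividing through by 576/25 gives the monic gcd v^2 + 6v - 40.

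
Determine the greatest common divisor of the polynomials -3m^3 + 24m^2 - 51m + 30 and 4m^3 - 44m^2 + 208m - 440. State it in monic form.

m - 5

Repeated division with remainder:
  -3m^3 + 24m^2 - 51m + 30 = (-3/4)(4m^3 - 44m^2 + 208m - 440) + (-9m^2 + 105m - 300)
  4m^3 - 44m^2 + 208m - 440 = (-(4/9)m - 8/27)(-9m^2 + 105m - 300) + ((952/9)m - 4760/9)
  -9m^2 + 105m - 300 = (-(81/952)m + 135/238)((952/9)m - 4760/9) + (0)
Last nonzero remainder: (952/9)m - 4760/9. Dividing through by 952/9 gives the monic gcd m - 5.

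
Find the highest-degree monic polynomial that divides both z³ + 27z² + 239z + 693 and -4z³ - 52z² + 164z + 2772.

z² + 20z + 99

Apply the Euclidean algorithm:
  z³ + 27z² + 239z + 693 = (-1/4)(-4z³ - 52z² + 164z + 2772) + (14z² + 280z + 1386)
  -4z³ - 52z² + 164z + 2772 = (-(2/7)z + 2)(14z² + 280z + 1386) + (0)
Last nonzero remainder: 14z² + 280z + 1386. Dividing through by 14 gives the monic gcd z² + 20z + 99.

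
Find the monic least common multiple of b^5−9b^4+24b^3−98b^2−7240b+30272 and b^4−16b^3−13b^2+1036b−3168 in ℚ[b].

b^6−18b^5+105b^4−314b^3−6358b^2+95432b−272448

Repeated division with remainder:
  b^5−9b^4+24b^3−98b^2−7240b+30272 = (b+7)(b^4−16b^3−13b^2+1036b−3168) + (149b^3−1043b^2−11324b+52448)
  b^4−16b^3−13b^2+1036b−3168 = ((1/149)b−9/149)(149b^3−1043b^2−11324b+52448) + (0)
Last nonzero remainder: 149b^3−1043b^2−11324b+52448. Dividing through by 149 gives the monic gcd b^3−7b^2−76b+352.
Then lcm(f, g) = f·g / gcd(f, g); expanding and making the result monic gives the answer.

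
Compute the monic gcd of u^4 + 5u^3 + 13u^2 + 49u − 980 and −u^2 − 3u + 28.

u^2 + 3u − 28

Euclidean algorithm in ℚ[u]:
  u^4 + 5u^3 + 13u^2 + 49u − 980 = (−u^2 − 2u − 35)(−u^2 − 3u + 28) + (0)
Last nonzero remainder: −u^2 − 3u + 28. Dividing through by −1 gives the monic gcd u^2 + 3u − 28.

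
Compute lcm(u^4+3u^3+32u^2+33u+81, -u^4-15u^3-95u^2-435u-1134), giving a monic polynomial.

By polynomial division,
  u^4+3u^3+32u^2+33u+81 = (-1)(-u^4-15u^3-95u^2-435u-1134) + (-12u^3-63u^2-402u-1053)
  -u^4-15u^3-95u^2-435u-1134 = ((1/12)u+13/16)(-12u^3-63u^2-402u-1053) + (-(165/16)u^2-(165/8)u-4455/16)
  -12u^3-63u^2-402u-1053 = ((64/55)u+208/55)(-(165/16)u^2-(165/8)u-4455/16) + (0)
Last nonzero remainder: -(165/16)u^2-(165/8)u-4455/16. Dividing through by -165/16 gives the monic gcd u^2+2u+27.
Then lcm(f, g) = f·g / gcd(f, g); expanding and making the result monic gives the answer.

u^6+16u^5+113u^4+575u^3+1854u^2+2439u+3402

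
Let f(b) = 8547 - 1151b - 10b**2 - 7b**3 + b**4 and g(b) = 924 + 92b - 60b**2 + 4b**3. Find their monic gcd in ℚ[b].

77 - 18b + b**2

Euclidean algorithm in ℚ[b]:
  b**4 - 7b**3 - 10b**2 - 1151b + 8547 = ((1/4)b + 2)(4b**3 - 60b**2 + 92b + 924) + (87b**2 - 1566b + 6699)
  4b**3 - 60b**2 + 92b + 924 = ((4/87)b + 4/29)(87b**2 - 1566b + 6699) + (0)
Last nonzero remainder: 87b**2 - 1566b + 6699. Dividing through by 87 gives the monic gcd b**2 - 18b + 77.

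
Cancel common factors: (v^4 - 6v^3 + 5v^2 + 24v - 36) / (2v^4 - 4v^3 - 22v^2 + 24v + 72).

(v - 2)/(2v + 4)

Euclidean algorithm in ℚ[v]:
  v^4 - 6v^3 + 5v^2 + 24v - 36 = (1/2)(2v^4 - 4v^3 - 22v^2 + 24v + 72) + (-4v^3 + 16v^2 + 12v - 72)
  2v^4 - 4v^3 - 22v^2 + 24v + 72 = (-(1/2)v - 1)(-4v^3 + 16v^2 + 12v - 72) + (0)
Last nonzero remainder: -4v^3 + 16v^2 + 12v - 72. Dividing through by -4 gives the monic gcd v^3 - 4v^2 - 3v + 18.
Cancel v^3 - 4v^2 - 3v + 18 from numerator and denominator to get the reduced form.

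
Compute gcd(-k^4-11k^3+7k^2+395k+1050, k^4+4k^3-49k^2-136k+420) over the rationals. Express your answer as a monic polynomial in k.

k^3+6k^2-37k-210

Euclidean algorithm in ℚ[k]:
  -k^4-11k^3+7k^2+395k+1050 = (-1)(k^4+4k^3-49k^2-136k+420) + (-7k^3-42k^2+259k+1470)
  k^4+4k^3-49k^2-136k+420 = (-(1/7)k+2/7)(-7k^3-42k^2+259k+1470) + (0)
Last nonzero remainder: -7k^3-42k^2+259k+1470. Dividing through by -7 gives the monic gcd k^3+6k^2-37k-210.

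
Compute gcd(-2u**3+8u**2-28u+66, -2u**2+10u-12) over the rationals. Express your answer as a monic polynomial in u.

u-3

Euclidean algorithm in ℚ[u]:
  -2u**3+8u**2-28u+66 = (u+1)(-2u**2+10u-12) + (-26u+78)
  -2u**2+10u-12 = ((1/13)u-2/13)(-26u+78) + (0)
Last nonzero remainder: -26u+78. Dividing through by -26 gives the monic gcd u-3.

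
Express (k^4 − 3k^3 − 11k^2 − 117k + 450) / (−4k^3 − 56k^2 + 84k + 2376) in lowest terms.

(−k^3 − 3k^2 − 7k + 75)/(4k^2 + 80k + 396)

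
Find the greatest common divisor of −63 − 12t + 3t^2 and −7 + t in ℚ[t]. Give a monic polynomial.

−7 + t

Apply the Euclidean algorithm:
  3t^2 − 12t − 63 = (3t + 9)(t − 7) + (0)
The last nonzero remainder t − 7 is already monic.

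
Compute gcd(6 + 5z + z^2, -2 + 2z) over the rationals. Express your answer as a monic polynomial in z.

Repeated division with remainder:
  z^2 + 5z + 6 = ((1/2)z + 3)(2z - 2) + (12)
  2z - 2 = ((1/6)z - 1/6)(12) + (0)
The last nonzero remainder is the constant 12, so the polynomials are coprime and gcd = 1.

1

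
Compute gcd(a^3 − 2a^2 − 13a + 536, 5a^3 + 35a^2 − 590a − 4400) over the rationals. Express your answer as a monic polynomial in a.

Apply the Euclidean algorithm:
  a^3 − 2a^2 − 13a + 536 = (1/5)(5a^3 + 35a^2 − 590a − 4400) + (−9a^2 + 105a + 1416)
  5a^3 + 35a^2 − 590a − 4400 = (−(5/9)a − 280/27)(−9a^2 + 105a + 1416) + ((11570/9)a + 92560/9)
  −9a^2 + 105a + 1416 = (−(81/11570)a + 1593/11570)((11570/9)a + 92560/9) + (0)
Last nonzero remainder: (11570/9)a + 92560/9. Dividing through by 11570/9 gives the monic gcd a + 8.

a + 8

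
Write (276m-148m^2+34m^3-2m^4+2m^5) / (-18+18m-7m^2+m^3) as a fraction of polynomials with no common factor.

(46m+6m^2+2m^3)/(-3+m)

Repeated division with remainder:
  2m^5-2m^4+34m^3-148m^2+276m = (2m^2+12m+82)(m^3-7m^2+18m-18) + (246m^2-984m+1476)
  m^3-7m^2+18m-18 = ((1/246)m-1/82)(246m^2-984m+1476) + (0)
Last nonzero remainder: 246m^2-984m+1476. Dividing through by 246 gives the monic gcd m^2-4m+6.
Cancel m^2-4m+6 from numerator and denominator to get the reduced form.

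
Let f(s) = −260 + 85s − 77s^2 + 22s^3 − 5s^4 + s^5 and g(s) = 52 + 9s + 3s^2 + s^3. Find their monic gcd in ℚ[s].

By polynomial division,
  s^5 − 5s^4 + 22s^3 − 77s^2 + 85s − 260 = (s^2 − 8s + 37)(s^3 + 3s^2 + 9s + 52) + (−168s^2 + 168s − 2184)
  s^3 + 3s^2 + 9s + 52 = (−(1/168)s − 1/42)(−168s^2 + 168s − 2184) + (0)
Last nonzero remainder: −168s^2 + 168s − 2184. Dividing through by −168 gives the monic gcd s^2 − s + 13.

13 − s + s^2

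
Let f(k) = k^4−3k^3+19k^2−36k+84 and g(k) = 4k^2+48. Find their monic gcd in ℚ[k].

Apply the Euclidean algorithm:
  k^4−3k^3+19k^2−36k+84 = ((1/4)k^2−(3/4)k+7/4)(4k^2+48) + (0)
Last nonzero remainder: 4k^2+48. Dividing through by 4 gives the monic gcd k^2+12.

k^2+12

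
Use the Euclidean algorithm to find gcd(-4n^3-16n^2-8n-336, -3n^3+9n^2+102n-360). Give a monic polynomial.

By polynomial division,
  -4n^3-16n^2-8n-336 = (4/3)(-3n^3+9n^2+102n-360) + (-28n^2-144n+144)
  -3n^3+9n^2+102n-360 = ((3/28)n-171/196)(-28n^2-144n+144) + (-(1914/49)n-11484/49)
  -28n^2-144n+144 = ((686/957)n-196/319)(-(1914/49)n-11484/49) + (0)
Last nonzero remainder: -(1914/49)n-11484/49. Dividing through by -1914/49 gives the monic gcd n+6.

n+6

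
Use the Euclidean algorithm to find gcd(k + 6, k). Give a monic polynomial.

1

By polynomial division,
  k + 6 = (k) + (6)
  k = ((1/6)k)(6) + (0)
The last nonzero remainder is the constant 6, so the polynomials are coprime and gcd = 1.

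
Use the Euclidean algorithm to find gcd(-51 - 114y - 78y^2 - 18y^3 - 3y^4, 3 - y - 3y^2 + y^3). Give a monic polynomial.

Repeated division with remainder:
  -3y^4 - 18y^3 - 78y^2 - 114y - 51 = (-3y - 27)(y^3 - 3y^2 - y + 3) + (-162y^2 - 132y + 30)
  y^3 - 3y^2 - y + 3 = (-(1/162)y + 103/4374)(-162y^2 - 132y + 30) + ((1672/729)y + 1672/729)
  -162y^2 - 132y + 30 = (-(59049/836)y + 10935/836)((1672/729)y + 1672/729) + (0)
Last nonzero remainder: (1672/729)y + 1672/729. Dividing through by 1672/729 gives the monic gcd y + 1.

1 + y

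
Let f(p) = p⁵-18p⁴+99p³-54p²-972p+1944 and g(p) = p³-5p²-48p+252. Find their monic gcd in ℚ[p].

p²-12p+36

Apply the Euclidean algorithm:
  p⁵-18p⁴+99p³-54p²-972p+1944 = (p²-13p+82)(p³-5p²-48p+252) + (-520p²+6240p-18720)
  p³-5p²-48p+252 = (-(1/520)p-7/520)(-520p²+6240p-18720) + (0)
Last nonzero remainder: -520p²+6240p-18720. Dividing through by -520 gives the monic gcd p²-12p+36.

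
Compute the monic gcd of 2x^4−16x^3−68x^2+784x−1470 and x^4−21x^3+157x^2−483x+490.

Apply the Euclidean algorithm:
  2x^4−16x^3−68x^2+784x−1470 = (2)(x^4−21x^3+157x^2−483x+490) + (26x^3−382x^2+1750x−2450)
  x^4−21x^3+157x^2−483x+490 = ((1/26)x−41/169)(26x^3−382x^2+1750x−2450) + (−(504/169)x^2+(6048/169)x−17640/169)
  26x^3−382x^2+1750x−2450 = (−(2197/252)x+845/36)(−(504/169)x^2+(6048/169)x−17640/169) + (0)
Last nonzero remainder: −(504/169)x^2+(6048/169)x−17640/169. Dividing through by −504/169 gives the monic gcd x^2−12x+35.

x^2−12x+35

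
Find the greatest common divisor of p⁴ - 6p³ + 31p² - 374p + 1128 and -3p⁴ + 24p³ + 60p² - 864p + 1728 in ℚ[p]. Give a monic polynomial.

p² - 10p + 24

Euclidean algorithm in ℚ[p]:
  p⁴ - 6p³ + 31p² - 374p + 1128 = (-1/3)(-3p⁴ + 24p³ + 60p² - 864p + 1728) + (2p³ + 51p² - 662p + 1704)
  -3p⁴ + 24p³ + 60p² - 864p + 1728 = (-(3/2)p + 201/4)(2p³ + 51p² - 662p + 1704) + (-(13983/4)p² + (69915/2)p - 83898)
  2p³ + 51p² - 662p + 1704 = (-(8/13983)p - 284/13983)(-(13983/4)p² + (69915/2)p - 83898) + (0)
Last nonzero remainder: -(13983/4)p² + (69915/2)p - 83898. Dividing through by -13983/4 gives the monic gcd p² - 10p + 24.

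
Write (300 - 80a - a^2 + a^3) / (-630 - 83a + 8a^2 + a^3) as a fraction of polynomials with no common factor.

(30 - 11a + a^2)/(-63 - 2a + a^2)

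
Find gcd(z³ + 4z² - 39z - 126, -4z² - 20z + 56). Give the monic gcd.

z + 7

By polynomial division,
  z³ + 4z² - 39z - 126 = (-(1/4)z + 1/4)(-4z² - 20z + 56) + (-20z - 140)
  -4z² - 20z + 56 = ((1/5)z - 2/5)(-20z - 140) + (0)
Last nonzero remainder: -20z - 140. Dividing through by -20 gives the monic gcd z + 7.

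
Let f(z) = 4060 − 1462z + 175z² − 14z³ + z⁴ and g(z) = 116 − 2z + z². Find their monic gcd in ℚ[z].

116 − 2z + z²

By polynomial division,
  z⁴ − 14z³ + 175z² − 1462z + 4060 = (z² − 12z + 35)(z² − 2z + 116) + (0)
The last nonzero remainder z² − 2z + 116 is already monic.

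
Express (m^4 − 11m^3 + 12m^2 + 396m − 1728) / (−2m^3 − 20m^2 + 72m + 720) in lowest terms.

(−m^2 + 11m − 48)/(2m + 20)

Apply the Euclidean algorithm:
  m^4 − 11m^3 + 12m^2 + 396m − 1728 = (−(1/2)m + 21/2)(−2m^3 − 20m^2 + 72m + 720) + (258m^2 − 9288)
  −2m^3 − 20m^2 + 72m + 720 = (−(1/129)m − 10/129)(258m^2 − 9288) + (0)
Last nonzero remainder: 258m^2 − 9288. Dividing through by 258 gives the monic gcd m^2 − 36.
Cancel m^2 − 36 from numerator and denominator to get the reduced form.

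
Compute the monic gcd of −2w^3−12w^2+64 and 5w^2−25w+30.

Repeated division with remainder:
  −2w^3−12w^2+64 = (−(2/5)w−22/5)(5w^2−25w+30) + (−98w+196)
  5w^2−25w+30 = (−(5/98)w+15/98)(−98w+196) + (0)
Last nonzero remainder: −98w+196. Dividing through by −98 gives the monic gcd w−2.

w−2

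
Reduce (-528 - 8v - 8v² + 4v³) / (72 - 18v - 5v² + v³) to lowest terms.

By polynomial division,
  4v³ - 8v² - 8v - 528 = (4)(v³ - 5v² - 18v + 72) + (12v² + 64v - 816)
  v³ - 5v² - 18v + 72 = ((1/12)v - 31/36)(12v² + 64v - 816) + ((946/9)v - 1892/3)
  12v² + 64v - 816 = ((54/473)v + 612/473)((946/9)v - 1892/3) + (0)
Last nonzero remainder: (946/9)v - 1892/3. Dividing through by 946/9 gives the monic gcd v - 6.
Cancel v - 6 from numerator and denominator to get the reduced form.

(88 + 16v + 4v²)/(-12 + v + v²)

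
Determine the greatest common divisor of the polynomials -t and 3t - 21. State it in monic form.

Repeated division with remainder:
  -t = (-1/3)(3t - 21) + (-7)
  3t - 21 = (-(3/7)t + 3)(-7) + (0)
The last nonzero remainder is the constant -7, so the polynomials are coprime and gcd = 1.

1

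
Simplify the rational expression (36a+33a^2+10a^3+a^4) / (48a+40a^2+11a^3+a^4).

(3+a)/(4+a)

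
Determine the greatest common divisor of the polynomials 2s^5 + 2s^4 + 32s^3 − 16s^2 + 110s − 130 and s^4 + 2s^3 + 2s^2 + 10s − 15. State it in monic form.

s^3 − s^2 + 5s − 5

By polynomial division,
  2s^5 + 2s^4 + 32s^3 − 16s^2 + 110s − 130 = (2s − 2)(s^4 + 2s^3 + 2s^2 + 10s − 15) + (32s^3 − 32s^2 + 160s − 160)
  s^4 + 2s^3 + 2s^2 + 10s − 15 = ((1/32)s + 3/32)(32s^3 − 32s^2 + 160s − 160) + (0)
Last nonzero remainder: 32s^3 − 32s^2 + 160s − 160. Dividing through by 32 gives the monic gcd s^3 − s^2 + 5s − 5.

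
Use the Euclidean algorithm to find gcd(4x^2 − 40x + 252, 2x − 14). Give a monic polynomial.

1

By polynomial division,
  4x^2 − 40x + 252 = (2x − 6)(2x − 14) + (168)
  2x − 14 = ((1/84)x − 1/12)(168) + (0)
The last nonzero remainder is the constant 168, so the polynomials are coprime and gcd = 1.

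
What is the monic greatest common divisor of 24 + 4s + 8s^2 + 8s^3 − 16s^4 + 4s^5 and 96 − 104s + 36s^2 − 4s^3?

Repeated division with remainder:
  4s^5 − 16s^4 + 8s^3 + 8s^2 + 4s + 24 = (−s^2 − 5s − 21)(−4s^3 + 36s^2 − 104s + 96) + (340s^2 − 1700s + 2040)
  −4s^3 + 36s^2 − 104s + 96 = (−(1/85)s + 4/85)(340s^2 − 1700s + 2040) + (0)
Last nonzero remainder: 340s^2 − 1700s + 2040. Dividing through by 340 gives the monic gcd s^2 − 5s + 6.

6 − 5s + s^2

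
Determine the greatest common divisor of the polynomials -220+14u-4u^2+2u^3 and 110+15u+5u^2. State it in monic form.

By polynomial division,
  2u^3-4u^2+14u-220 = ((2/5)u-2)(5u^2+15u+110) + (0)
Last nonzero remainder: 5u^2+15u+110. Dividing through by 5 gives the monic gcd u^2+3u+22.

22+3u+u^2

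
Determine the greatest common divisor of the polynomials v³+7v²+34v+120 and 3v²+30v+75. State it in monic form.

Repeated division with remainder:
  v³+7v²+34v+120 = ((1/3)v−1)(3v²+30v+75) + (39v+195)
  3v²+30v+75 = ((1/13)v+5/13)(39v+195) + (0)
Last nonzero remainder: 39v+195. Dividing through by 39 gives the monic gcd v+5.

v+5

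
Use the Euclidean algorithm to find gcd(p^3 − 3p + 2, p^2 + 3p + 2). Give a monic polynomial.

By polynomial division,
  p^3 − 3p + 2 = (p − 3)(p^2 + 3p + 2) + (4p + 8)
  p^2 + 3p + 2 = ((1/4)p + 1/4)(4p + 8) + (0)
Last nonzero remainder: 4p + 8. Dividing through by 4 gives the monic gcd p + 2.

p + 2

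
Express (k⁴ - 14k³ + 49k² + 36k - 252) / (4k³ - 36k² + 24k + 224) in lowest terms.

(k² - 9k + 18)/(4k - 16)

Apply the Euclidean algorithm:
  k⁴ - 14k³ + 49k² + 36k - 252 = ((1/4)k - 5/4)(4k³ - 36k² + 24k + 224) + (-2k² + 10k + 28)
  4k³ - 36k² + 24k + 224 = (-2k + 8)(-2k² + 10k + 28) + (0)
Last nonzero remainder: -2k² + 10k + 28. Dividing through by -2 gives the monic gcd k² - 5k - 14.
Cancel k² - 5k - 14 from numerator and denominator to get the reduced form.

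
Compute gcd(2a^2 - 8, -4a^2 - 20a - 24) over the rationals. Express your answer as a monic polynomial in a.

a + 2

Euclidean algorithm in ℚ[a]:
  2a^2 - 8 = (-1/2)(-4a^2 - 20a - 24) + (-10a - 20)
  -4a^2 - 20a - 24 = ((2/5)a + 6/5)(-10a - 20) + (0)
Last nonzero remainder: -10a - 20. Dividing through by -10 gives the monic gcd a + 2.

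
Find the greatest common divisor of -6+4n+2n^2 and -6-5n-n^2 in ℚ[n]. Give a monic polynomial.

3+n

Euclidean algorithm in ℚ[n]:
  2n^2+4n-6 = (-2)(-n^2-5n-6) + (-6n-18)
  -n^2-5n-6 = ((1/6)n+1/3)(-6n-18) + (0)
Last nonzero remainder: -6n-18. Dividing through by -6 gives the monic gcd n+3.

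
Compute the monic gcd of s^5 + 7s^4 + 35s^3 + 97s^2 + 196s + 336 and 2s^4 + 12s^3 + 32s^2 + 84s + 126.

Apply the Euclidean algorithm:
  s^5 + 7s^4 + 35s^3 + 97s^2 + 196s + 336 = ((1/2)s + 1/2)(2s^4 + 12s^3 + 32s^2 + 84s + 126) + (13s^3 + 39s^2 + 91s + 273)
  2s^4 + 12s^3 + 32s^2 + 84s + 126 = ((2/13)s + 6/13)(13s^3 + 39s^2 + 91s + 273) + (0)
Last nonzero remainder: 13s^3 + 39s^2 + 91s + 273. Dividing through by 13 gives the monic gcd s^3 + 3s^2 + 7s + 21.

s^3 + 3s^2 + 7s + 21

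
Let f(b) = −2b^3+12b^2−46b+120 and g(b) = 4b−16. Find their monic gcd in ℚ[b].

b−4

By polynomial division,
  −2b^3+12b^2−46b+120 = (−(1/2)b^2+b−15/2)(4b−16) + (0)
Last nonzero remainder: 4b−16. Dividing through by 4 gives the monic gcd b−4.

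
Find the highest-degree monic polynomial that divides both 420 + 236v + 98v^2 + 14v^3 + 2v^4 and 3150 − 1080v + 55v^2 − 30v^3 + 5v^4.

30 + 4v + v^2

Apply the Euclidean algorithm:
  2v^4 + 14v^3 + 98v^2 + 236v + 420 = (2/5)(5v^4 − 30v^3 + 55v^2 − 1080v + 3150) + (26v^3 + 76v^2 + 668v − 840)
  5v^4 − 30v^3 + 55v^2 − 1080v + 3150 = ((5/26)v − 290/169)(26v^3 + 76v^2 + 668v − 840) + ((9625/169)v^2 + (38500/169)v + 288750/169)
  26v^3 + 76v^2 + 668v − 840 = ((4394/9625)v − 676/1375)((9625/169)v^2 + (38500/169)v + 288750/169) + (0)
Last nonzero remainder: (9625/169)v^2 + (38500/169)v + 288750/169. Dividing through by 9625/169 gives the monic gcd v^2 + 4v + 30.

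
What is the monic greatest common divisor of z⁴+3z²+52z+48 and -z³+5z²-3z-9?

By polynomial division,
  z⁴+3z²+52z+48 = (-z-5)(-z³+5z²-3z-9) + (25z²+28z+3)
  -z³+5z²-3z-9 = (-(1/25)z+153/625)(25z²+28z+3) + (-(6084/625)z-6084/625)
  25z²+28z+3 = (-(15625/6084)z-625/2028)(-(6084/625)z-6084/625) + (0)
Last nonzero remainder: -(6084/625)z-6084/625. Dividing through by -6084/625 gives the monic gcd z+1.

z+1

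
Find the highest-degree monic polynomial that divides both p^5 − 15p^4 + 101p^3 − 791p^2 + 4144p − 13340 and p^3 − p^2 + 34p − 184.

Repeated division with remainder:
  p^5 − 15p^4 + 101p^3 − 791p^2 + 4144p − 13340 = (p^2 − 14p + 53)(p^3 − p^2 + 34p − 184) + (−78p^2 − 234p − 3588)
  p^3 − p^2 + 34p − 184 = (−(1/78)p + 2/39)(−78p^2 − 234p − 3588) + (0)
Last nonzero remainder: −78p^2 − 234p − 3588. Dividing through by −78 gives the monic gcd p^2 + 3p + 46.

p^2 + 3p + 46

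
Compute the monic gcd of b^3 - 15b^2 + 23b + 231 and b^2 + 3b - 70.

Euclidean algorithm in ℚ[b]:
  b^3 - 15b^2 + 23b + 231 = (b - 18)(b^2 + 3b - 70) + (147b - 1029)
  b^2 + 3b - 70 = ((1/147)b + 10/147)(147b - 1029) + (0)
Last nonzero remainder: 147b - 1029. Dividing through by 147 gives the monic gcd b - 7.

b - 7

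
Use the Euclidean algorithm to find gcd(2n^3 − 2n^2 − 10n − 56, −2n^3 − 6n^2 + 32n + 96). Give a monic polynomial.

n − 4

Repeated division with remainder:
  2n^3 − 2n^2 − 10n − 56 = (−1)(−2n^3 − 6n^2 + 32n + 96) + (−8n^2 + 22n + 40)
  −2n^3 − 6n^2 + 32n + 96 = ((1/4)n + 23/16)(−8n^2 + 22n + 40) + (−(77/8)n + 77/2)
  −8n^2 + 22n + 40 = ((64/77)n + 80/77)(−(77/8)n + 77/2) + (0)
Last nonzero remainder: −(77/8)n + 77/2. Dividing through by −77/8 gives the monic gcd n − 4.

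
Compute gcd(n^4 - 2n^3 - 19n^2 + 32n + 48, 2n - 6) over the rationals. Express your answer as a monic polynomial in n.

n - 3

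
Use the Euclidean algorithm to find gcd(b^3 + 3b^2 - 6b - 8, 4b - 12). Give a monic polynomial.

1

Repeated division with remainder:
  b^3 + 3b^2 - 6b - 8 = ((1/4)b^2 + (3/2)b + 3)(4b - 12) + (28)
  4b - 12 = ((1/7)b - 3/7)(28) + (0)
The last nonzero remainder is the constant 28, so the polynomials are coprime and gcd = 1.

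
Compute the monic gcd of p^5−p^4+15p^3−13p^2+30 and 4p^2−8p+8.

Apply the Euclidean algorithm:
  p^5−p^4+15p^3−13p^2+30 = ((1/4)p^3+(1/4)p^2+(15/4)p+15/4)(4p^2−8p+8) + (0)
Last nonzero remainder: 4p^2−8p+8. Dividing through by 4 gives the monic gcd p^2−2p+2.

p^2−2p+2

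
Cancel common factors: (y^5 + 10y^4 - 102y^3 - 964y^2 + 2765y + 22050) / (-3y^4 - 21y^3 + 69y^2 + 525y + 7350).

(-y^3 - 7y^2 + 53y + 315)/(3y^2 + 12y + 105)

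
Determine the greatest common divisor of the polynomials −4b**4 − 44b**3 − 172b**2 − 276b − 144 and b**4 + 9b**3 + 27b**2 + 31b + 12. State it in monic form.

Repeated division with remainder:
  −4b**4 − 44b**3 − 172b**2 − 276b − 144 = (−4)(b**4 + 9b**3 + 27b**2 + 31b + 12) + (−8b**3 − 64b**2 − 152b − 96)
  b**4 + 9b**3 + 27b**2 + 31b + 12 = (−(1/8)b − 1/8)(−8b**3 − 64b**2 − 152b − 96) + (0)
Last nonzero remainder: −8b**3 − 64b**2 − 152b − 96. Dividing through by −8 gives the monic gcd b**3 + 8b**2 + 19b + 12.

b**3 + 8b**2 + 19b + 12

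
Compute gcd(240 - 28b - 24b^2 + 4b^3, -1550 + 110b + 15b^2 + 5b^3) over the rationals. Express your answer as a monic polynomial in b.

-5 + b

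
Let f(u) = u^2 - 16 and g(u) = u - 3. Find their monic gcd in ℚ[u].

Repeated division with remainder:
  u^2 - 16 = (u + 3)(u - 3) + (-7)
  u - 3 = (-(1/7)u + 3/7)(-7) + (0)
The last nonzero remainder is the constant -7, so the polynomials are coprime and gcd = 1.

1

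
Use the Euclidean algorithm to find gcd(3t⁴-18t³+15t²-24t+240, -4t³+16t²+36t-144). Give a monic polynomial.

t-4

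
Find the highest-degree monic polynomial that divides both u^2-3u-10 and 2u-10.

u-5

Apply the Euclidean algorithm:
  u^2-3u-10 = ((1/2)u+1)(2u-10) + (0)
Last nonzero remainder: 2u-10. Dividing through by 2 gives the monic gcd u-5.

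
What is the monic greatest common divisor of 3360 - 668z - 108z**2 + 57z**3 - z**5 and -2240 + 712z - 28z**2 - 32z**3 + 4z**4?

Euclidean algorithm in ℚ[z]:
  -z**5 + 57z**3 - 108z**2 - 668z + 3360 = (-(1/4)z - 2)(4z**4 - 32z**3 - 28z**2 + 712z - 2240) + (-14z**3 + 14z**2 + 196z - 1120)
  4z**4 - 32z**3 - 28z**2 + 712z - 2240 = (-(2/7)z + 2)(-14z**3 + 14z**2 + 196z - 1120) + (0)
Last nonzero remainder: -14z**3 + 14z**2 + 196z - 1120. Dividing through by -14 gives the monic gcd z**3 - z**2 - 14z + 80.

80 - 14z - z**2 + z**3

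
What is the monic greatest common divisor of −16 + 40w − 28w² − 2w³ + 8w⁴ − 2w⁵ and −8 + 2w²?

−4 + w²

Apply the Euclidean algorithm:
  −2w⁵ + 8w⁴ − 2w³ − 28w² + 40w − 16 = (−w³ + 4w² − 5w + 2)(2w² − 8) + (0)
Last nonzero remainder: 2w² − 8. Dividing through by 2 gives the monic gcd w² − 4.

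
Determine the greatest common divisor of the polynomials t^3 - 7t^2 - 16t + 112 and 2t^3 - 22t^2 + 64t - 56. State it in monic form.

t - 7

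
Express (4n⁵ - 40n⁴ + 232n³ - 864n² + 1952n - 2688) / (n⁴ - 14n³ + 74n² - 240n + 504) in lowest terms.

(4n³ - 32n² + 112n - 192)/(n² - 12n + 36)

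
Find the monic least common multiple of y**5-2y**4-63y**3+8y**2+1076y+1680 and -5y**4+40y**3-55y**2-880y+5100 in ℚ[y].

y**7-9y**6-15y**5+381y**4-1122y**3-5580y**2+24824y+57120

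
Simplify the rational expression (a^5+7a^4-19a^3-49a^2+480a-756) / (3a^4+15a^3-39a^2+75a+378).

(a^2+4a-12)/(3a+6)

Euclidean algorithm in ℚ[a]:
  a^5+7a^4-19a^3-49a^2+480a-756 = ((1/3)a+2/3)(3a^4+15a^3-39a^2+75a+378) + (-16a^3-48a^2+304a-1008)
  3a^4+15a^3-39a^2+75a+378 = (-(3/16)a-3/8)(-16a^3-48a^2+304a-1008) + (0)
Last nonzero remainder: -16a^3-48a^2+304a-1008. Dividing through by -16 gives the monic gcd a^3+3a^2-19a+63.
Cancel a^3+3a^2-19a+63 from numerator and denominator to get the reduced form.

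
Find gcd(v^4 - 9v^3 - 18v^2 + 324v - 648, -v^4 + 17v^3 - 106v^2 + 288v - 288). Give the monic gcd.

By polynomial division,
  v^4 - 9v^3 - 18v^2 + 324v - 648 = (-1)(-v^4 + 17v^3 - 106v^2 + 288v - 288) + (8v^3 - 124v^2 + 612v - 936)
  -v^4 + 17v^3 - 106v^2 + 288v - 288 = (-(1/8)v + 3/16)(8v^3 - 124v^2 + 612v - 936) + (-(25/4)v^2 + (225/4)v - 225/2)
  8v^3 - 124v^2 + 612v - 936 = (-(32/25)v + 208/25)(-(25/4)v^2 + (225/4)v - 225/2) + (0)
Last nonzero remainder: -(25/4)v^2 + (225/4)v - 225/2. Dividing through by -25/4 gives the monic gcd v^2 - 9v + 18.

v^2 - 9v + 18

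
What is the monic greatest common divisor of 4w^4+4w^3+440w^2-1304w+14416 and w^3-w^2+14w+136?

w^2-5w+34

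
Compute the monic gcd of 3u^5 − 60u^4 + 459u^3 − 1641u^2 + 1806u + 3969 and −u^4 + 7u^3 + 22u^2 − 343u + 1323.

u^3 − 14u^2 + 76u − 189

By polynomial division,
  3u^5 − 60u^4 + 459u^3 − 1641u^2 + 1806u + 3969 = (−3u + 39)(−u^4 + 7u^3 + 22u^2 − 343u + 1323) + (252u^3 − 3528u^2 + 19152u − 47628)
  −u^4 + 7u^3 + 22u^2 − 343u + 1323 = (−(1/252)u − 1/36)(252u^3 − 3528u^2 + 19152u − 47628) + (0)
Last nonzero remainder: 252u^3 − 3528u^2 + 19152u − 47628. Dividing through by 252 gives the monic gcd u^3 − 14u^2 + 76u − 189.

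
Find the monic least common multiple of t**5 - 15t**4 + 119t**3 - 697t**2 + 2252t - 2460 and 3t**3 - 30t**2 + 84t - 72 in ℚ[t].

Apply the Euclidean algorithm:
  t**5 - 15t**4 + 119t**3 - 697t**2 + 2252t - 2460 = ((1/3)t**2 - (5/3)t + 41/3)(3t**3 - 30t**2 + 84t - 72) + (-123t**2 + 984t - 1476)
  3t**3 - 30t**2 + 84t - 72 = (-(1/41)t + 2/41)(-123t**2 + 984t - 1476) + (0)
Last nonzero remainder: -123t**2 + 984t - 1476. Dividing through by -123 gives the monic gcd t**2 - 8t + 12.
Then lcm(f, g) = f·g / gcd(f, g); expanding and making the result monic gives the answer.

t**6 - 17t**5 + 149t**4 - 935t**3 + 3646t**2 - 6964t + 4920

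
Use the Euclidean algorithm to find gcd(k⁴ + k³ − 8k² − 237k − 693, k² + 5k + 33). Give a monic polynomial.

k² + 5k + 33

Euclidean algorithm in ℚ[k]:
  k⁴ + k³ − 8k² − 237k − 693 = (k² − 4k − 21)(k² + 5k + 33) + (0)
The last nonzero remainder k² + 5k + 33 is already monic.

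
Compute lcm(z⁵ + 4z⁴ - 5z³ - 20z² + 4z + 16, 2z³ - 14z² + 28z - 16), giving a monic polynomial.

z⁶ - 21z⁴ + 84z² - 64

Repeated division with remainder:
  z⁵ + 4z⁴ - 5z³ - 20z² + 4z + 16 = ((1/2)z² + (11/2)z + 29)(2z³ - 14z² + 28z - 16) + (240z² - 720z + 480)
  2z³ - 14z² + 28z - 16 = ((1/120)z - 1/30)(240z² - 720z + 480) + (0)
Last nonzero remainder: 240z² - 720z + 480. Dividing through by 240 gives the monic gcd z² - 3z + 2.
Then lcm(f, g) = f·g / gcd(f, g); expanding and making the result monic gives the answer.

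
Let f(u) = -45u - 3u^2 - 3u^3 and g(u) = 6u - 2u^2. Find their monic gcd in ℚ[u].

u

Euclidean algorithm in ℚ[u]:
  -3u^3 - 3u^2 - 45u = ((3/2)u + 6)(-2u^2 + 6u) + (-81u)
  -2u^2 + 6u = ((2/81)u - 2/27)(-81u) + (0)
Last nonzero remainder: -81u. Dividing through by -81 gives the monic gcd u.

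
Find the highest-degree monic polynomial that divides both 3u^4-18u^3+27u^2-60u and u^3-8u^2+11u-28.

u^2-u+4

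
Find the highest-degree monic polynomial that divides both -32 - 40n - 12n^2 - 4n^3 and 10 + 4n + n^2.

Euclidean algorithm in ℚ[n]:
  -4n^3 - 12n^2 - 40n - 32 = (-4n + 4)(n^2 + 4n + 10) + (-16n - 72)
  n^2 + 4n + 10 = (-(1/16)n + 1/32)(-16n - 72) + (49/4)
  -16n - 72 = (-(64/49)n - 288/49)(49/4) + (0)
The last nonzero remainder is the constant 49/4, so the polynomials are coprime and gcd = 1.

1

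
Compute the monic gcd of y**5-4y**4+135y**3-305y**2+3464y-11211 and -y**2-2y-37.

Euclidean algorithm in ℚ[y]:
  y**5-4y**4+135y**3-305y**2+3464y-11211 = (-y**3+6y**2-110y+303)(-y**2-2y-37) + (0)
Last nonzero remainder: -y**2-2y-37. Dividing through by -1 gives the monic gcd y**2+2y+37.

y**2+2y+37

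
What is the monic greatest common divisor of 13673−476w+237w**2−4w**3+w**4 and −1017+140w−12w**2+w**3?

113−3w+w**2

Repeated division with remainder:
  w**4−4w**3+237w**2−476w+13673 = (w+8)(w**3−12w**2+140w−1017) + (193w**2−579w+21809)
  w**3−12w**2+140w−1017 = ((1/193)w−9/193)(193w**2−579w+21809) + (0)
Last nonzero remainder: 193w**2−579w+21809. Dividing through by 193 gives the monic gcd w**2−3w+113.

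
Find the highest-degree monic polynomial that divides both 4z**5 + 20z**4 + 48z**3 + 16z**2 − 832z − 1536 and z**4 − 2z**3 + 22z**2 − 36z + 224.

z**2 + 2z + 16

By polynomial division,
  4z**5 + 20z**4 + 48z**3 + 16z**2 − 832z − 1536 = (4z + 28)(z**4 − 2z**3 + 22z**2 − 36z + 224) + (16z**3 − 456z**2 − 720z − 7808)
  z**4 − 2z**3 + 22z**2 − 36z + 224 = ((1/16)z + 53/32)(16z**3 − 456z**2 − 720z − 7808) + ((3289/4)z**2 + (3289/2)z + 13156)
  16z**3 − 456z**2 − 720z − 7808 = ((64/3289)z − 1952/3289)((3289/4)z**2 + (3289/2)z + 13156) + (0)
Last nonzero remainder: (3289/4)z**2 + (3289/2)z + 13156. Dividing through by 3289/4 gives the monic gcd z**2 + 2z + 16.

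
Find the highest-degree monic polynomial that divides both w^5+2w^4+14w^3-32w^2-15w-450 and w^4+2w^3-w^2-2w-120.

w^3-2w^2+7w-30

By polynomial division,
  w^5+2w^4+14w^3-32w^2-15w-450 = (w)(w^4+2w^3-w^2-2w-120) + (15w^3-30w^2+105w-450)
  w^4+2w^3-w^2-2w-120 = ((1/15)w+4/15)(15w^3-30w^2+105w-450) + (0)
Last nonzero remainder: 15w^3-30w^2+105w-450. Dividing through by 15 gives the monic gcd w^3-2w^2+7w-30.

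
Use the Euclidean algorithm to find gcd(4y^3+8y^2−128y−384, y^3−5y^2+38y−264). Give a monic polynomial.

Euclidean algorithm in ℚ[y]:
  4y^3+8y^2−128y−384 = (4)(y^3−5y^2+38y−264) + (28y^2−280y+672)
  y^3−5y^2+38y−264 = ((1/28)y+5/28)(28y^2−280y+672) + (64y−384)
  28y^2−280y+672 = ((7/16)y−7/4)(64y−384) + (0)
Last nonzero remainder: 64y−384. Dividing through by 64 gives the monic gcd y−6.

y−6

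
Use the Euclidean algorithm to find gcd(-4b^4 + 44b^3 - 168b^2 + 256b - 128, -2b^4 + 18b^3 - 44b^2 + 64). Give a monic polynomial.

b^3 - 10b^2 + 32b - 32

Repeated division with remainder:
  -4b^4 + 44b^3 - 168b^2 + 256b - 128 = (2)(-2b^4 + 18b^3 - 44b^2 + 64) + (8b^3 - 80b^2 + 256b - 256)
  -2b^4 + 18b^3 - 44b^2 + 64 = (-(1/4)b - 1/4)(8b^3 - 80b^2 + 256b - 256) + (0)
Last nonzero remainder: 8b^3 - 80b^2 + 256b - 256. Dividing through by 8 gives the monic gcd b^3 - 10b^2 + 32b - 32.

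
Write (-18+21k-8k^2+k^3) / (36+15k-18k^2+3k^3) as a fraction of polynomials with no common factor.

(6-5k+k^2)/(-12-9k+3k^2)

By polynomial division,
  k^3-8k^2+21k-18 = (1/3)(3k^3-18k^2+15k+36) + (-2k^2+16k-30)
  3k^3-18k^2+15k+36 = (-(3/2)k-3)(-2k^2+16k-30) + (18k-54)
  -2k^2+16k-30 = (-(1/9)k+5/9)(18k-54) + (0)
Last nonzero remainder: 18k-54. Dividing through by 18 gives the monic gcd k-3.
Cancel k-3 from numerator and denominator to get the reduced form.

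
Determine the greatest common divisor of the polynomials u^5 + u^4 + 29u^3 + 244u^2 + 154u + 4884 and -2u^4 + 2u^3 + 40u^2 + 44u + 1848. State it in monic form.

u^3 + 6u^2 + 22u + 132

Apply the Euclidean algorithm:
  u^5 + u^4 + 29u^3 + 244u^2 + 154u + 4884 = (-(1/2)u - 1)(-2u^4 + 2u^3 + 40u^2 + 44u + 1848) + (51u^3 + 306u^2 + 1122u + 6732)
  -2u^4 + 2u^3 + 40u^2 + 44u + 1848 = (-(2/51)u + 14/51)(51u^3 + 306u^2 + 1122u + 6732) + (0)
Last nonzero remainder: 51u^3 + 306u^2 + 1122u + 6732. Dividing through by 51 gives the monic gcd u^3 + 6u^2 + 22u + 132.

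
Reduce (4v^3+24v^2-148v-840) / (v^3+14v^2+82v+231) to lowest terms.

By polynomial division,
  4v^3+24v^2-148v-840 = (4)(v^3+14v^2+82v+231) + (-32v^2-476v-1764)
  v^3+14v^2+82v+231 = (-(1/32)v+7/256)(-32v^2-476v-1764) + ((2553/64)v+17871/64)
  -32v^2-476v-1764 = (-(2048/2553)v-5376/851)((2553/64)v+17871/64) + (0)
Last nonzero remainder: (2553/64)v+17871/64. Dividing through by 2553/64 gives the monic gcd v+7.
Cancel v+7 from numerator and denominator to get the reduced form.

(4v^2-4v-120)/(v^2+7v+33)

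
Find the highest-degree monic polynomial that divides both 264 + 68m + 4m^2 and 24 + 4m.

6 + m

Apply the Euclidean algorithm:
  4m^2 + 68m + 264 = (m + 11)(4m + 24) + (0)
Last nonzero remainder: 4m + 24. Dividing through by 4 gives the monic gcd m + 6.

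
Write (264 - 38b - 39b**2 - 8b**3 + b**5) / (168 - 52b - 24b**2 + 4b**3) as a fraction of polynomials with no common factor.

(-44 - b - b**2 + b**3)/(-28 + 4b)

Euclidean algorithm in ℚ[b]:
  b**5 - 8b**3 - 39b**2 - 38b + 264 = ((1/4)b**2 + (3/2)b + 41/4)(4b**3 - 24b**2 - 52b + 168) + (243b**2 + 243b - 1458)
  4b**3 - 24b**2 - 52b + 168 = ((4/243)b - 28/243)(243b**2 + 243b - 1458) + (0)
Last nonzero remainder: 243b**2 + 243b - 1458. Dividing through by 243 gives the monic gcd b**2 + b - 6.
Cancel b**2 + b - 6 from numerator and denominator to get the reduced form.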